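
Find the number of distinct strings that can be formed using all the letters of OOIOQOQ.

105

OOIOQOQ has 7 letters with O appearing 4 times and Q appearing twice.
The number of distinct arrangements is 7!/(4!·2!) = 5040/48 = 105.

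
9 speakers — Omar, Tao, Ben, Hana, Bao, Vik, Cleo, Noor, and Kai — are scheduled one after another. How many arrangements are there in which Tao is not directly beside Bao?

282240

There are 9! = 362880 arrangements in all. If Tao and Bao are adjacent, merging them into one block gives 2·(8)! = 80640 arrangements.
Complementary counting: 362880 − 80640 = 282240.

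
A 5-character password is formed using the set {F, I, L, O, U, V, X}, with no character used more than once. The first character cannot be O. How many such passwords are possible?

2160

The first character has 7−1 = 6 choices (anything except O).
The remaining 4 characters are filled from the other 6 symbols without repetition: 6 × 5 × 4 × 3 = 360.
Total: 6 × 360 = 2160.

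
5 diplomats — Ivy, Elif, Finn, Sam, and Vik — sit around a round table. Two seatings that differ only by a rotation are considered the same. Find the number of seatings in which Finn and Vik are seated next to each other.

Treat {Finn, Vik} as one unit (2 internal orders) and seat the resulting 4 units around the table: (3)! circular arrangements.
So 2 × (3)! = 2 × 6 = 12.

12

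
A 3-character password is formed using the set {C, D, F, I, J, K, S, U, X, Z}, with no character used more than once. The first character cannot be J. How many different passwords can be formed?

648

The first character has 10−1 = 9 choices (anything except J).
The remaining 2 characters are filled from the other 9 symbols without repetition: 9 × 8 = 72.
Total: 9 × 72 = 648.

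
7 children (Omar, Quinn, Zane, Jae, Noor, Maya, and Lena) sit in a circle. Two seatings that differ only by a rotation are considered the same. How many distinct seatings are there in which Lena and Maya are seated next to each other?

Glue Lena and Maya into a block (2 internal orders). Seating 6 units around a circle gives (5)! arrangements.
So 2 × (5)! = 2 × 120 = 240.

240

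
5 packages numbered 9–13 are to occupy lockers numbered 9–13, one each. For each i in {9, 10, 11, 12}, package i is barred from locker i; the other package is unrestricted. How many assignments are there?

53

Let Aᵢ (for 9 ≤ i ≤ 12) be the placements that put package i in its forbidden locker. Any j of these fix j positions, leaving (5−j)! ways to fill the rest, and there are C(4,j) ways to pick which j.
By inclusion–exclusion, the number of valid placements is Σ_{j=0}^{4} (−1)^j C(4,j)·(5−j)!.
Computing: 120 − 96 + 36 − 8 + 1 = 53.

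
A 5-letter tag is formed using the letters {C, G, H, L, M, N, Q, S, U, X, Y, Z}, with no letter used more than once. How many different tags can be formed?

This is a permutation of 5 out of 12: P(12,5) = 12!/7!.
That product is 12 × 11 × 10 × 9 × 8 = 95040.

95040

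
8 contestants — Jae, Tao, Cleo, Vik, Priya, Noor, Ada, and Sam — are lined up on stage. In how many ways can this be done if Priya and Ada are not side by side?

Of the 8! = 40320 arrangements, those with Priya and Ada adjacent number 2 × 7! = 10080 (treat the pair as a block with 2 internal orders).
Complementary counting: 40320 − 10080 = 30240.

30240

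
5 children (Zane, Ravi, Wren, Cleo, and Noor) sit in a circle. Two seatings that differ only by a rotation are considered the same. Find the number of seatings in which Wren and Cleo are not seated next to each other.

All circular seatings of 5 people number (4)! = 24.
Seatings with Wren beside Cleo: treat them as a block with 2 internal orders, giving 2 × (3)! = 12.
Subtracting, 24 − 12 = 12.

12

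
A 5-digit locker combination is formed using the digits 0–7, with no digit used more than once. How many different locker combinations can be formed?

With no repetition, fill the 5 digits in order: 8 choices, then 7, down to 4.
That product is 8 × 7 × 6 × 5 × 4 = 6720.

6720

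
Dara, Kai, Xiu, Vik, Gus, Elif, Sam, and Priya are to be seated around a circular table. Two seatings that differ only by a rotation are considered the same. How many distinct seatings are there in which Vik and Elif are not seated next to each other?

3600

All circular seatings of 8 people number (7)! = 5040.
Seatings with Vik beside Elif: treat them as a block with 2 internal orders, giving 2 × (6)! = 1440.
Subtracting, 5040 − 1440 = 3600.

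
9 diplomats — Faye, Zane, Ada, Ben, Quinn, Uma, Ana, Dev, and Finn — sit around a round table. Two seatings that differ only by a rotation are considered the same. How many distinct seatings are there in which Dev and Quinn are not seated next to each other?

30240

Without the restriction there are (8)! = 40320 seatings.
Seatings with Dev beside Quinn: treat them as a block with 2 internal orders, giving 2 × (7)! = 10080.
Subtracting, 40320 − 10080 = 30240.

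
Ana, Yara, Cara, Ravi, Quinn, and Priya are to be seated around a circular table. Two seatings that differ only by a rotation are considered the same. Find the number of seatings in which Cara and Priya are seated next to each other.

48

Treat {Cara, Priya} as one unit (2 internal orders) and seat the resulting 5 units around the table: (4)! circular arrangements.
So 2 × (4)! = 2 × 24 = 48.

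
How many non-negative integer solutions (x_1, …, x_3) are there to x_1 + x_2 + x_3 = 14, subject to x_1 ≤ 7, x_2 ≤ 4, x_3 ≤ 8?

By stars and bars, unrestricted non-negative solutions to x_1+…+x_3 = 14 number C(14+2,2) = 120.
Subtract solutions that violate a single cap (substitute x_i' = x_i − (cap_i+1)): x_1 ≥ 8 gives C(8,2) = 28; x_2 ≥ 5 gives C(11,2) = 55; x_3 ≥ 9 gives C(7,2) = 21. Together 104.
Add back pairs where two caps are both exceeded: 3 + 0 + 1 = 4.
By inclusion–exclusion the count is 120 − 104 + 4 = 20.

20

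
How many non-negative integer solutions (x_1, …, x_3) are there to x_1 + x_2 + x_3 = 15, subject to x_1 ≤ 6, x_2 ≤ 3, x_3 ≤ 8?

Ignoring the caps, the number of non-negative solutions to x_1+…+x_3 = 15 is C(17,2) = 136.
Subtract solutions that violate a single cap (substitute x_i' = x_i − (cap_i+1)): x_1 ≥ 7 gives C(10,2) = 45; x_2 ≥ 4 gives C(13,2) = 78; x_3 ≥ 9 gives C(8,2) = 28. Together 151.
Add back pairs where two caps are both exceeded: 15 + 0 + 6 = 21.
By inclusion–exclusion the count is 136 − 151 + 21 = 6.

6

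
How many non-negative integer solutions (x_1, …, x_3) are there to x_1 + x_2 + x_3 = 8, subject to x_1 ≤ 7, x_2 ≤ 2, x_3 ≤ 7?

22

Without the upper bounds there are C(10,2) = 45 ways to split 8 among 3 variables.
Subtract solutions that violate a single cap (substitute x_i' = x_i − (cap_i+1)): x_1 ≥ 8 gives C(2,2) = 1; x_2 ≥ 3 gives C(7,2) = 21; x_3 ≥ 8 gives C(2,2) = 1. Together 23.
No two caps can be exceeded simultaneously, so the pair terms are all 0.
By inclusion–exclusion the count is 45 − 23 + 0 = 22.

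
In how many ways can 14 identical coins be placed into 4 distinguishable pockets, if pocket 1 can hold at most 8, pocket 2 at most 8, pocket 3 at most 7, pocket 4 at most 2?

160

Without the upper bounds there are C(17,3) = 680 ways to split 14 among 4 pockets.
Subtract solutions that violate a single cap (substitute x_i' = x_i − (cap_i+1)): x_1 ≥ 9 gives C(8,3) = 56; x_2 ≥ 9 gives C(8,3) = 56; x_3 ≥ 8 gives C(9,3) = 84; x_4 ≥ 3 gives C(14,3) = 364. Together 560.
Add back pairs where two caps are both exceeded: 0 + 0 + 10 + 0 + 10 + 20 = 40.
By inclusion–exclusion the count is 680 − 560 + 40 = 160.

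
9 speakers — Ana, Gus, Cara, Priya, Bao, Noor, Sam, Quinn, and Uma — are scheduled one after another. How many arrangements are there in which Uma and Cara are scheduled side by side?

Glue Uma and Cara into one block (2 internal orders), leaving 8 units to arrange in a row.
That gives 2 × 8! = 2 × 40320 = 80640.

80640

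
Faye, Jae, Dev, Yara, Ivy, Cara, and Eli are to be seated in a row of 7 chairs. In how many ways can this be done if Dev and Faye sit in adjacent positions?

Glue Dev and Faye into one block (2 internal orders), leaving 6 units to arrange in a row.
So the count is 2·(6)! = 1440.

1440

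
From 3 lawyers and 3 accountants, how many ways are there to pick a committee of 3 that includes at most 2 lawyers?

19

Split by how many lawyers are chosen (0 through 2).
Sum: C(3,0)·C(3,3) + C(3,1)·C(3,2) + C(3,2)·C(3,1) = 1 + 9 + 9 = 19.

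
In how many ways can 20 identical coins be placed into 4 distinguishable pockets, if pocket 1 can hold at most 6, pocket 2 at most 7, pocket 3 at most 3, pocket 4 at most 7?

By stars and bars, unrestricted non-negative solutions to x_1+…+x_4 = 20 number C(20+3,3) = 1771.
Subtract solutions that violate a single cap (substitute x_i' = x_i − (cap_i+1)): x_1 ≥ 7 gives C(16,3) = 560; x_2 ≥ 8 gives C(15,3) = 455; x_3 ≥ 4 gives C(19,3) = 969; x_4 ≥ 8 gives C(15,3) = 455. Together 2439.
Add back pairs where two caps are both exceeded: 56 + 220 + 56 + 165 + 35 + 165 = 697.
Subtract triples: 4 + 0 + 4 + 1 = 9.
By inclusion–exclusion the count is 1771 − 2439 + 697 − 9 = 20.

20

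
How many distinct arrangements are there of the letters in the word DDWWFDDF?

Letter multiplicities in DDWWFDDF: D×4, F×2, W×2.
Dividing 8! = 40320 by 4!·2!·2! = 96 for the repeated letters gives 420.

420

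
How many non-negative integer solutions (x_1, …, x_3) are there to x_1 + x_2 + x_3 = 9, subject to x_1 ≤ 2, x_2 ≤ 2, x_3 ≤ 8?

8

Ignoring the caps, the number of non-negative solutions to x_1+…+x_3 = 9 is C(11,2) = 55.
Subtract solutions that violate a single cap (substitute x_i' = x_i − (cap_i+1)): x_1 ≥ 3 gives C(8,2) = 28; x_2 ≥ 3 gives C(8,2) = 28; x_3 ≥ 9 gives C(2,2) = 1. Together 57.
Add back pairs where two caps are both exceeded: 10 + 0 + 0 = 10.
By inclusion–exclusion the count is 55 − 57 + 10 = 8.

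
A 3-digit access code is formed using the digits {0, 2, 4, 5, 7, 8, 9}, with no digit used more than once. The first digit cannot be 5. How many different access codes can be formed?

180

The first digit has 7−1 = 6 choices (anything except 5).
The remaining 2 digits are filled from the other 6 symbols without repetition: 6 × 5 = 30.
Total: 6 × 30 = 180.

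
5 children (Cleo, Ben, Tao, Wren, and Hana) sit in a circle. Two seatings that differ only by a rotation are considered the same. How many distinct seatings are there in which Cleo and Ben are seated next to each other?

Treat {Cleo, Ben} as one unit (2 internal orders) and seat the resulting 4 units around the table: (3)! circular arrangements.
So 2 × (3)! = 2 × 6 = 12.

12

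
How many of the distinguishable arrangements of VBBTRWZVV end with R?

3360

With the last slot taken by R, it remains to arrange the other 8 letters (VBBTWZVV).
Those 8 letters have B appearing twice and V appearing 3 times, giving (8)!/(3!·2!) = 3360.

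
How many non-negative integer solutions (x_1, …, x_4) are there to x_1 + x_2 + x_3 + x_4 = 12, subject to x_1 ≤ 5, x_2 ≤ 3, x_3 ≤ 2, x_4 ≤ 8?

By stars and bars, unrestricted non-negative solutions to x_1+…+x_4 = 12 number C(12+3,3) = 455.
Subtract solutions that violate a single cap (substitute x_i' = x_i − (cap_i+1)): x_1 ≥ 6 gives C(9,3) = 84; x_2 ≥ 4 gives C(11,3) = 165; x_3 ≥ 3 gives C(12,3) = 220; x_4 ≥ 9 gives C(6,3) = 20. Together 489.
Add back pairs where two caps are both exceeded: 10 + 20 + 0 + 56 + 0 + 1 = 87.
By inclusion–exclusion the count is 455 − 489 + 87 = 53.

53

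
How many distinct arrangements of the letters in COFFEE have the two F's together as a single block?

Treat the 2 copies of F as a single block. The multiset to arrange is then {FF, C, E, E, O}, 5 items in all.
That gives (5)!/(2!) = 60 arrangements.

60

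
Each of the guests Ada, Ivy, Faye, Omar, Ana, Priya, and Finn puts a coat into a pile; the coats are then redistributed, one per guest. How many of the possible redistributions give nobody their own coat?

1854

This is the derangement count D_7: permutations of 7 items with no fixed point.
By inclusion–exclusion this is Σ_{j=0}^{7} (−1)^j C(7,j)·(7−j)!.
Computing: 5040 − 5040 + 2520 − 840 + 210 − 42 + 7 − 1 = 1854.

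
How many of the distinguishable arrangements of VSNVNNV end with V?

60

Fix V in the last position and arrange the remaining 6 letters.
Those 6 letters have N appearing 3 times and V appearing twice, giving (6)!/(3!·2!) = 60.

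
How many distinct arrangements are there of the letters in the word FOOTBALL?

10080

Letter multiplicities in FOOTBALL: A×1, B×1, F×1, L×2, O×2, T×1.
The number of distinct arrangements is 8!/(2!·2!) = 40320/4 = 10080.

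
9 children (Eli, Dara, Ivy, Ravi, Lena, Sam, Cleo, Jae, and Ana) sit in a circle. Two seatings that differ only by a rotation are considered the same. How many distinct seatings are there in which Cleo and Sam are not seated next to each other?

Without the restriction there are (8)! = 40320 seatings.
Seatings with Cleo beside Sam: treat them as a block with 2 internal orders, giving 2 × (7)! = 10080.
Subtracting, 40320 − 10080 = 30240.

30240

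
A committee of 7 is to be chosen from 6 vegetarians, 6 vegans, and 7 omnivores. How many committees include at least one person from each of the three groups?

46165

Unrestricted: C(19,7) = 50388 ways to pick any 7 of the 19.
Subtract selections that omit an entire group: no vegetarians → C(13,7) = 1716; no vegans → C(13,7) = 1716; no omnivores → C(12,7) = 792.
Add back selections omitting two groups (i.e. drawn from a single group): C(6,7) + C(6,7) + C(7,7) = 1.
By inclusion–exclusion: 50388 − 4224 + 1 = 46165.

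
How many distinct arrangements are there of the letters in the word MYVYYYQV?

Letter multiplicities in MYVYYYQV: M×1, Q×1, V×2, Y×4.
Dividing 8! = 40320 by 4!·2! = 48 for the repeated letters gives 840.

840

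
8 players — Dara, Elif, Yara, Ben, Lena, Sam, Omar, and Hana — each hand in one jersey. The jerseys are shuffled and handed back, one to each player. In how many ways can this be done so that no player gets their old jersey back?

14833

Count assignments avoiding every fixed point. For any j of the 8 players fixed to their old jersey, the other 8−j can be arranged in (8−j)! ways.
By inclusion–exclusion this is Σ_{j=0}^{8} (−1)^j C(8,j)·(8−j)!.
Computing: 40320 − 40320 + 20160 − 6720 + 1680 − 336 + 56 − 8 + 1 = 14833.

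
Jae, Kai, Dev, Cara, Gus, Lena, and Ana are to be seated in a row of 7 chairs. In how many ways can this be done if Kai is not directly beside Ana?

3600

There are 7! = 5040 arrangements in all. If Kai and Ana are adjacent, merging them into one block gives 2·(6)! = 1440 arrangements.
Complementary counting: 5040 − 1440 = 3600.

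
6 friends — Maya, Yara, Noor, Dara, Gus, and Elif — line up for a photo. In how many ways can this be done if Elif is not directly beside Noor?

480

There are 6! = 720 arrangements in all. If Elif and Noor are adjacent, merging them into one block gives 2·(5)! = 240 arrangements.
So 720 − 240 = 480 arrangements keep them apart.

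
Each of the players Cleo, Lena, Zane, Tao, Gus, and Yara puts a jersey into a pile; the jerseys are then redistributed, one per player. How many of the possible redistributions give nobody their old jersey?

This is the derangement count D_6: permutations of 6 items with no fixed point.
By inclusion–exclusion this is Σ_{j=0}^{6} (−1)^j C(6,j)·(6−j)!.
Computing: 720 − 720 + 360 − 120 + 30 − 6 + 1 = 265.

265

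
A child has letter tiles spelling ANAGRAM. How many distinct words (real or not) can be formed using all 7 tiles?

The 7 letters of ANAGRAM have repeats: A appearing 3 times.
The number of distinct arrangements is 7!/(3!) = 5040/6 = 840.

840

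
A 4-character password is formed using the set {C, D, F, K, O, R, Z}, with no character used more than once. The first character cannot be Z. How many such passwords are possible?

720

The first character has 7−1 = 6 choices (anything except Z).
The remaining 3 characters are filled from the other 6 symbols without repetition: 6 × 5 × 4 = 120.
Total: 6 × 120 = 720.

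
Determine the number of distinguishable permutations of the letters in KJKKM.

20

KJKKM has 5 letters with K appearing 3 times.
So there are 5! / (3!) = 20 distinguishable arrangements.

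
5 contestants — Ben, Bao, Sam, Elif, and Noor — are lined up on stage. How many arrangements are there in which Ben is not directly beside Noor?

72

Of the 5! = 120 arrangements, those with Ben and Noor adjacent number 2 × 4! = 48 (treat the pair as a block with 2 internal orders).
So 120 − 48 = 72 arrangements keep them apart.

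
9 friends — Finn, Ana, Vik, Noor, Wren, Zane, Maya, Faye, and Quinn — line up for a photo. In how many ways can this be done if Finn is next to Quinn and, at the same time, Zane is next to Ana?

Treat {Finn,Quinn} as one block (2 orders) and {Zane,Ana} as another (2 orders).
That leaves 7 units to arrange: 2 × 2 × 7! = 4 × 5040 = 20160.

20160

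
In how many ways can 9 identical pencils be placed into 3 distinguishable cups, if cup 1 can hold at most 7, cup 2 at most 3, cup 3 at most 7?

Without the upper bounds there are C(11,2) = 55 ways to split 9 among 3 cups.
Subtract solutions that violate a single cap (substitute x_i' = x_i − (cap_i+1)): x_1 ≥ 8 gives C(3,2) = 3; x_2 ≥ 4 gives C(7,2) = 21; x_3 ≥ 8 gives C(3,2) = 3. Together 27.
No two caps can be exceeded simultaneously, so the pair terms are all 0.
By inclusion–exclusion the count is 55 − 27 + 0 = 28.

28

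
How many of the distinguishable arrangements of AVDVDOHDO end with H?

1680

With the last slot taken by H, it remains to arrange the other 8 letters (AVDVDODO).
Those 8 letters have D appearing 3 times, O appearing twice, and V appearing twice, giving (8)!/(3!·2!·2!) = 1680.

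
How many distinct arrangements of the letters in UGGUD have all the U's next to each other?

12

Treat the 2 copies of U as a single block. The multiset to arrange is then {UU, D, G, G}, 4 items in all.
That gives (4)!/(2!) = 12 arrangements.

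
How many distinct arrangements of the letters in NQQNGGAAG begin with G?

Fix G in the first position and arrange the remaining 8 letters.
Those 8 letters have A appearing twice, G appearing twice, N appearing twice, and Q appearing twice, giving (8)!/(2!·2!·2!·2!) = 2520.

2520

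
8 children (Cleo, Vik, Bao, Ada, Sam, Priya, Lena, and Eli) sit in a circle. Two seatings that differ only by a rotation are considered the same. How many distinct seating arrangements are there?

Fix one person's seat to break rotational symmetry; the remaining 7 people can be arranged in (7)! = 5040 ways.

5040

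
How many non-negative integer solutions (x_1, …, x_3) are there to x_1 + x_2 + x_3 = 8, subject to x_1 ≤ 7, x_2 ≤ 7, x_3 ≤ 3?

28

Without the upper bounds there are C(10,2) = 45 ways to split 8 among 3 variables.
Subtract solutions that violate a single cap (substitute x_i' = x_i − (cap_i+1)): x_1 ≥ 8 gives C(2,2) = 1; x_2 ≥ 8 gives C(2,2) = 1; x_3 ≥ 4 gives C(6,2) = 15. Together 17.
No two caps can be exceeded simultaneously, so the pair terms are all 0.
By inclusion–exclusion the count is 45 − 17 + 0 = 28.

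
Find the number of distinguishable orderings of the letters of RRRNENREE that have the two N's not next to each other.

980

Total arrangements of RRRNENREE: 9!/(4!·3!·2!) = 1260.
If the two N's are adjacent, glue them into one block, leaving 8 items to arrange: (8)!/(4!·3!) = 280 ways.
Hence 1260 − 280 = 980.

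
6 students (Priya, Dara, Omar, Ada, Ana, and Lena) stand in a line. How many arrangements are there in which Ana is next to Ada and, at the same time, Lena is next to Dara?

Treat {Ana,Ada} as one block (2 orders) and {Lena,Dara} as another (2 orders).
That leaves 4 units to arrange: 2 × 2 × 4! = 4 × 24 = 96.

96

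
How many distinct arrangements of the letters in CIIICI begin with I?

With the first slot taken by I, it remains to arrange the other 5 letters (CIICI).
Those 5 letters have C appearing twice and I appearing 3 times, giving (5)!/(3!·2!) = 10.

10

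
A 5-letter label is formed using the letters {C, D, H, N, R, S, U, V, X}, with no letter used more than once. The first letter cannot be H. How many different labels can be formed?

The first letter has 9−1 = 8 choices (anything except H).
The remaining 4 letters are filled from the other 8 symbols without repetition: 8 × 7 × 6 × 5 = 1680.
Total: 8 × 1680 = 13440.

13440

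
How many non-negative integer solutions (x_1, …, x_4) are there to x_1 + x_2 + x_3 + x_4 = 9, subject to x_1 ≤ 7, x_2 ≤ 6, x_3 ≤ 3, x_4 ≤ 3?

98

Ignoring the caps, the number of non-negative solutions to x_1+…+x_4 = 9 is C(12,3) = 220.
Subtract solutions that violate a single cap (substitute x_i' = x_i − (cap_i+1)): x_1 ≥ 8 gives C(4,3) = 4; x_2 ≥ 7 gives C(5,3) = 10; x_3 ≥ 4 gives C(8,3) = 56; x_4 ≥ 4 gives C(8,3) = 56. Together 126.
Add back pairs where two caps are both exceeded: 0 + 0 + 0 + 0 + 0 + 4 = 4.
By inclusion–exclusion the count is 220 − 126 + 4 = 98.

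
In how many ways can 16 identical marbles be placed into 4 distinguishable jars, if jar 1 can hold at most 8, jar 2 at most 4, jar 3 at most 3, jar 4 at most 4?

Without the upper bounds there are C(19,3) = 969 ways to split 16 among 4 jars.
Subtract solutions that violate a single cap (substitute x_i' = x_i − (cap_i+1)): x_1 ≥ 9 gives C(10,3) = 120; x_2 ≥ 5 gives C(14,3) = 364; x_3 ≥ 4 gives C(15,3) = 455; x_4 ≥ 5 gives C(14,3) = 364. Together 1303.
Add back pairs where two caps are both exceeded: 10 + 20 + 10 + 120 + 84 + 120 = 364.
Subtract triples: 0 + 0 + 0 + 10 = 10.
By inclusion–exclusion the count is 969 − 1303 + 364 − 10 = 20.

20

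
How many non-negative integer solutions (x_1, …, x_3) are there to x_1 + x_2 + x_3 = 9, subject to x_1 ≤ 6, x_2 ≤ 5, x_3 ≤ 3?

18

Ignoring the caps, the number of non-negative solutions to x_1+…+x_3 = 9 is C(11,2) = 55.
Subtract solutions that violate a single cap (substitute x_i' = x_i − (cap_i+1)): x_1 ≥ 7 gives C(4,2) = 6; x_2 ≥ 6 gives C(5,2) = 10; x_3 ≥ 4 gives C(7,2) = 21. Together 37.
No two caps can be exceeded simultaneously, so the pair terms are all 0.
By inclusion–exclusion the count is 55 − 37 + 0 = 18.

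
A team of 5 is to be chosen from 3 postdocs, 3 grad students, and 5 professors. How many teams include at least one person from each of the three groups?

Unrestricted: C(11,5) = 462 ways to pick any 5 of the 11.
Selections missing a whole group: no postdocs → C(8,5) = 56; no grad students → C(8,5) = 56; no professors → C(6,5) = 6.
Add back selections omitting two groups (i.e. drawn from a single group): C(3,5) + C(3,5) + C(5,5) = 1.
By inclusion–exclusion: 462 − 118 + 1 = 345.

345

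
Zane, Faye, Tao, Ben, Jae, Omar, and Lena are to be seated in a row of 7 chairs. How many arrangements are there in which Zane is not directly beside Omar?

Of the 7! = 5040 arrangements, those with Zane and Omar adjacent number 2 × 6! = 1440 (treat the pair as a block with 2 internal orders).
So 5040 − 1440 = 3600 arrangements keep them apart.

3600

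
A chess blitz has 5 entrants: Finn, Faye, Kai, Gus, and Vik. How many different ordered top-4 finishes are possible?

This is an ordered selection of 4 from 5: P(5,4).
That gives 5 × 4 × 3 × 2 = 120.

120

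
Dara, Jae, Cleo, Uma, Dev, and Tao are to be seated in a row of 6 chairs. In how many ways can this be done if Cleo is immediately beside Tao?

Place the 4 others and the Cleo-Tao pair as 5 objects in a line; the pair has 2 internal arrangements.
That gives 2 × 5! = 2 × 120 = 240.

240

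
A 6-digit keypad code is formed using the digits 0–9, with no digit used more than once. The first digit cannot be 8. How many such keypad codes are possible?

The first digit has 10−1 = 9 choices (anything except 8).
The remaining 5 digits are filled from the other 9 symbols without repetition: 9 × 8 × 7 × 6 × 5 = 15120.
Total: 9 × 15120 = 136080.

136080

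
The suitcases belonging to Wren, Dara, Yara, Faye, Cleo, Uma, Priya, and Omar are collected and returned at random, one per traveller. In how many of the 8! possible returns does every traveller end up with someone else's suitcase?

Count assignments avoiding every fixed point. For any j of the 8 travellers fixed to their own suitcase, the other 8−j can be arranged in (8−j)! ways.
By inclusion–exclusion this is Σ_{j=0}^{8} (−1)^j C(8,j)·(8−j)!.
Computing: 40320 − 40320 + 20160 − 6720 + 1680 − 336 + 56 − 8 + 1 = 14833.

14833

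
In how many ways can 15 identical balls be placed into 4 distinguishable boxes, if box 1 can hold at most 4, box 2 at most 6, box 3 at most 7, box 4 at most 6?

136

Ignoring the caps, the number of non-negative solutions to x_1+…+x_4 = 15 is C(18,3) = 816.
Subtract solutions that violate a single cap (substitute x_i' = x_i − (cap_i+1)): x_1 ≥ 5 gives C(13,3) = 286; x_2 ≥ 7 gives C(11,3) = 165; x_3 ≥ 8 gives C(10,3) = 120; x_4 ≥ 7 gives C(11,3) = 165. Together 736.
Add back pairs where two caps are both exceeded: 20 + 10 + 20 + 1 + 4 + 1 = 56.
By inclusion–exclusion the count is 816 − 736 + 56 = 136.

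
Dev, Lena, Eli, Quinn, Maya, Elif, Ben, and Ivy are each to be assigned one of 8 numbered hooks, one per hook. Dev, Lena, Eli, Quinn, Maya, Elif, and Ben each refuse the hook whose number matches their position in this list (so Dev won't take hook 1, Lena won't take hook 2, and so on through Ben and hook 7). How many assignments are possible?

Let Aᵢ (for 1 ≤ i ≤ 7) be the placements that put person i in their forbidden hook. Any j of these fix j positions, leaving (8−j)! ways to fill the rest, and there are C(7,j) ways to pick which j.
By inclusion–exclusion, the number of valid placements is Σ_{j=0}^{7} (−1)^j C(7,j)·(8−j)!.
Computing: 40320 − 35280 + 15120 − 4200 + 840 − 126 + 14 − 1 = 16687.

16687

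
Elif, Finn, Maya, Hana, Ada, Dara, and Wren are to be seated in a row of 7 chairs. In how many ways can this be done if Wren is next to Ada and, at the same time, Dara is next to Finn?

Treat {Wren,Ada} as one block (2 orders) and {Dara,Finn} as another (2 orders).
That leaves 5 units to arrange: 2 × 2 × 5! = 4 × 120 = 480.

480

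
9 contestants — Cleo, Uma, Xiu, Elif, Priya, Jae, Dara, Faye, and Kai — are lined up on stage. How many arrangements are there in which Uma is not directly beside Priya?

282240

There are 9! = 362880 arrangements in all. If Uma and Priya are adjacent, merging them into one block gives 2·(8)! = 80640 arrangements.
So 362880 − 80640 = 282240 arrangements keep them apart.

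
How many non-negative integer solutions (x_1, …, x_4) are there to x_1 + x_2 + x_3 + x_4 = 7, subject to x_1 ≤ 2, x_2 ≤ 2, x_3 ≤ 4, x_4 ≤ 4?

Without the upper bounds there are C(10,3) = 120 ways to split 7 among 4 variables.
Subtract solutions that violate a single cap (substitute x_i' = x_i − (cap_i+1)): x_1 ≥ 3 gives C(7,3) = 35; x_2 ≥ 3 gives C(7,3) = 35; x_3 ≥ 5 gives C(5,3) = 10; x_4 ≥ 5 gives C(5,3) = 10. Together 90.
Add back pairs where two caps are both exceeded: 4 + 0 + 0 + 0 + 0 + 0 = 4.
By inclusion–exclusion the count is 120 − 90 + 4 = 34.

34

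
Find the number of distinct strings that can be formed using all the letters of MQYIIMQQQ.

The 9 letters of MQYIIMQQQ have repeats: I appearing twice, M appearing twice, and Q appearing 4 times.
Dividing 9! = 362880 by 4!·2!·2! = 96 for the repeated letters gives 3780.

3780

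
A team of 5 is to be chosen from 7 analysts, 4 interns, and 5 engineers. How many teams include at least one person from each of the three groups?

With no constraint there are C(16,5) = 4368 possible selections.
Subtract selections that omit an entire group: no analysts → C(9,5) = 126; no interns → C(12,5) = 792; no engineers → C(11,5) = 462.
Add back selections omitting two groups (i.e. drawn from a single group): C(7,5) + C(4,5) + C(5,5) = 22.
By inclusion–exclusion: 4368 − 1380 + 22 = 3010.

3010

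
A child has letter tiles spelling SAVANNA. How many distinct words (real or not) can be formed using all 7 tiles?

420

SAVANNA has 7 letters with A appearing 3 times and N appearing twice.
Dividing 7! = 5040 by 3!·2! = 12 for the repeated letters gives 420.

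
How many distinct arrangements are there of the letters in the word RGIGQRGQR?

5040

RGIGQRGQR has 9 letters with G appearing 3 times, Q appearing twice, and R appearing 3 times.
So there are 9! / (3!·3!·2!) = 5040 distinguishable arrangements.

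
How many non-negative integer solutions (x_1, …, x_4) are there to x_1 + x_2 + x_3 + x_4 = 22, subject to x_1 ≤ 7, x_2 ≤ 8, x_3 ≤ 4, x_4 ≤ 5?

By stars and bars, unrestricted non-negative solutions to x_1+…+x_4 = 22 number C(22+3,3) = 2300.
Subtract solutions that violate a single cap (substitute x_i' = x_i − (cap_i+1)): x_1 ≥ 8 gives C(17,3) = 680; x_2 ≥ 9 gives C(16,3) = 560; x_3 ≥ 5 gives C(20,3) = 1140; x_4 ≥ 6 gives C(19,3) = 969. Together 3349.
Add back pairs where two caps are both exceeded: 56 + 220 + 165 + 165 + 120 + 364 = 1090.
Subtract triples: 1 + 0 + 20 + 10 = 31.
By inclusion–exclusion the count is 2300 − 3349 + 1090 − 31 = 10.

10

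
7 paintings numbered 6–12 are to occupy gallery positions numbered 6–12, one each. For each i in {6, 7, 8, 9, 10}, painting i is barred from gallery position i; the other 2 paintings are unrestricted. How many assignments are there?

Let Aᵢ (for 6 ≤ i ≤ 10) be the placements that put painting i in its forbidden gallery position. Any j of these fix j positions, leaving (7−j)! ways to fill the rest, and there are C(5,j) ways to pick which j.
By inclusion–exclusion, the number of valid placements is Σ_{j=0}^{5} (−1)^j C(5,j)·(7−j)!.
Computing: 5040 − 3600 + 1200 − 240 + 30 − 2 = 2428.

2428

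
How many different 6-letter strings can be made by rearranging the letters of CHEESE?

120

The 6 letters of CHEESE have repeats: E appearing 3 times.
So there are 6! / (3!) = 120 distinguishable arrangements.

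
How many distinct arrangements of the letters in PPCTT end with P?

12

With the last slot taken by P, it remains to arrange the other 4 letters (PCTT).
Those 4 letters have T appearing twice, giving (4)!/(2!) = 12.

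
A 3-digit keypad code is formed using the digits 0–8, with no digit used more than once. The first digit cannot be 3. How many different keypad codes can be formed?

448

The first digit has 9−1 = 8 choices (anything except 3).
The remaining 2 digits are filled from the other 8 symbols without repetition: 8 × 7 = 56.
Total: 8 × 56 = 448.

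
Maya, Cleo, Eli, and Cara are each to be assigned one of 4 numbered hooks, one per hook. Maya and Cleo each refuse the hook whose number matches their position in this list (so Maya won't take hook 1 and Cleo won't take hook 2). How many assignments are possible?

Let Aᵢ (for i ∈ {1, 2}) be the placements that put person i in their forbidden hook. Any j of these fix j positions, leaving (4−j)! ways to fill the rest, and there are C(2,j) ways to pick which j.
By inclusion–exclusion, the number of valid placements is Σ_{j=0}^{2} (−1)^j C(2,j)·(4−j)!.
Computing: 24 − 12 + 2 = 14.

14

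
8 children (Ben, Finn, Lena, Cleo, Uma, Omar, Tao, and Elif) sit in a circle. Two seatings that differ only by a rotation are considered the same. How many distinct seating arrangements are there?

5040

Fix one person's seat to break rotational symmetry; the remaining 7 people can be arranged in (7)! = 5040 ways.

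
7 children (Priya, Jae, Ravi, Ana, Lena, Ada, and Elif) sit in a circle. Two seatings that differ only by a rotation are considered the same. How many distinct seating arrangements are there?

Around a circle, 7 distinct people have 7!/7 = (6)! = 720 rotationally distinct seatings.

720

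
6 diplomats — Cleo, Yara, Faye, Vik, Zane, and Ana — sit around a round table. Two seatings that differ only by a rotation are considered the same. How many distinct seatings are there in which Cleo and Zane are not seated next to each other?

72

Without the restriction there are (5)! = 120 seatings.
Seatings with Cleo beside Zane: treat them as a block with 2 internal orders, giving 2 × (4)! = 48.
Subtracting, 120 − 48 = 72.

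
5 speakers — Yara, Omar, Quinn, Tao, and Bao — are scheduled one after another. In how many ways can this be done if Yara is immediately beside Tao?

48

Place the 3 others and the Yara-Tao pair as 4 objects in a line; the pair has 2 internal arrangements.
That gives 2 × 4! = 2 × 24 = 48.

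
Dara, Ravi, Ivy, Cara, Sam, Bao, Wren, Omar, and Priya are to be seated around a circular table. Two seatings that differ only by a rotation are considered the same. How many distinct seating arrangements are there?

40320

Seat Dara anywhere (absorbing the rotational symmetry), then permute the other 8: (8)! = 40320.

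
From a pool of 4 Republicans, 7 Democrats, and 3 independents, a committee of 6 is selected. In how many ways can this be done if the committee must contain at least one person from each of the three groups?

Total 6-person selections from all 14: C(14,6) = 3003.
Subtract selections that omit an entire group: no Republicans → C(10,6) = 210; no Democrats → C(7,6) = 7; no independents → C(11,6) = 462.
Add back selections omitting two groups (i.e. drawn from a single group): C(4,6) + C(7,6) + C(3,6) = 7.
By inclusion–exclusion: 3003 − 679 + 7 = 2331.

2331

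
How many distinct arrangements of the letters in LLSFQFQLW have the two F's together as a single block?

Treat the 2 copies of F as a single block. The multiset to arrange is then {FF, L, L, L, Q, Q, S, W}, 8 items in all.
That gives (8)!/(3!·2!) = 3360 arrangements.

3360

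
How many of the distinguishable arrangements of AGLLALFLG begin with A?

Fix A in the first position and arrange the remaining 8 letters.
Those 8 letters have G appearing twice and L appearing 4 times, giving (8)!/(4!·2!) = 840.

840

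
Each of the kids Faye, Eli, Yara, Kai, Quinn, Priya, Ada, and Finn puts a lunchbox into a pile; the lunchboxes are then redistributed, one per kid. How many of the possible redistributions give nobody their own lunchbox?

This is the derangement count D_8: permutations of 8 items with no fixed point.
By inclusion–exclusion this is Σ_{j=0}^{8} (−1)^j C(8,j)·(8−j)!.
Computing: 40320 − 40320 + 20160 − 6720 + 1680 − 336 + 56 − 8 + 1 = 14833.

14833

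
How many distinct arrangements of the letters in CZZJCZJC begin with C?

210

With the first slot taken by C, it remains to arrange the other 7 letters (ZZJCZJC).
Those 7 letters have C appearing twice, J appearing twice, and Z appearing 3 times, giving (7)!/(3!·2!·2!) = 210.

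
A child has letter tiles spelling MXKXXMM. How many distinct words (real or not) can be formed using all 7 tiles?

MXKXXMM has 7 letters with M appearing 3 times and X appearing 3 times.
The number of distinct arrangements is 7!/(3!·3!) = 5040/36 = 140.

140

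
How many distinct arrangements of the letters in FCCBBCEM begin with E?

Fix E in the first position and arrange the remaining 7 letters.
Those 7 letters have B appearing twice and C appearing 3 times, giving (7)!/(3!·2!) = 420.

420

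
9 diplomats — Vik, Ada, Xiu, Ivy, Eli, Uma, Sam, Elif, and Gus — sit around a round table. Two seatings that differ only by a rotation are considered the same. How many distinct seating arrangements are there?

40320

Around a circle, 9 distinct people have 9!/9 = (8)! = 40320 rotationally distinct seatings.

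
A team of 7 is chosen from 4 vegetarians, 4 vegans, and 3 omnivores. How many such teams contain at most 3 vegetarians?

295

Split by how many vegetarians are chosen (0 through 3).
Sum: C(4,0)·C(7,7) + C(4,1)·C(7,6) + C(4,2)·C(7,5) + C(4,3)·C(7,4) = 1 + 28 + 126 + 140 = 295.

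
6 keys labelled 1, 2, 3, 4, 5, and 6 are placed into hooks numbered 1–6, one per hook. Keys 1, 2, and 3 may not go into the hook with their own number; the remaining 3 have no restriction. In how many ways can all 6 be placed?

Let Aᵢ (for i ∈ {1, 2, 3}) be the placements that put key i in its forbidden hook. Any j of these fix j positions, leaving (6−j)! ways to fill the rest, and there are C(3,j) ways to pick which j.
By inclusion–exclusion, the number of valid placements is Σ_{j=0}^{3} (−1)^j C(3,j)·(6−j)!.
Computing: 720 − 360 + 72 − 6 = 426.

426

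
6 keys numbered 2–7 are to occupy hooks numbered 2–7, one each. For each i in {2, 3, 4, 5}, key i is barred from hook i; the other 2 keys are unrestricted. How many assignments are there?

362

Let Aᵢ (for 2 ≤ i ≤ 5) be the placements that put key i in its forbidden hook. Any j of these fix j positions, leaving (6−j)! ways to fill the rest, and there are C(4,j) ways to pick which j.
By inclusion–exclusion, the number of valid placements is Σ_{j=0}^{4} (−1)^j C(4,j)·(6−j)!.
Computing: 720 − 480 + 144 − 24 + 2 = 362.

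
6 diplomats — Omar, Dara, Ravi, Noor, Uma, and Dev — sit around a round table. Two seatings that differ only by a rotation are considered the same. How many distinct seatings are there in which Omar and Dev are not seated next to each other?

All circular seatings of 6 people number (5)! = 120.
Those with Omar next to Dev: fuse the pair into one unit and seat 5 units around a circle — 2·(4)! = 48.
Subtracting, 120 − 48 = 72.

72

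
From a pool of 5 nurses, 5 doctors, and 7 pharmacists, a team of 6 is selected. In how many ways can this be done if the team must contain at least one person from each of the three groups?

10325

With no constraint there are C(17,6) = 12376 possible selections.
Subtract selections that omit an entire group: no nurses → C(12,6) = 924; no doctors → C(12,6) = 924; no pharmacists → C(10,6) = 210.
Add back selections omitting two groups (i.e. drawn from a single group): C(5,6) + C(5,6) + C(7,6) = 7.
By inclusion–exclusion: 12376 − 2058 + 7 = 10325.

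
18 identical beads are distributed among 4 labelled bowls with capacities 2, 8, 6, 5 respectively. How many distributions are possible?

By stars and bars, unrestricted non-negative solutions to x_1+…+x_4 = 18 number C(18+3,3) = 1330.
Subtract solutions that violate a single cap (substitute x_i' = x_i − (cap_i+1)): x_1 ≥ 3 gives C(18,3) = 816; x_2 ≥ 9 gives C(12,3) = 220; x_3 ≥ 7 gives C(14,3) = 364; x_4 ≥ 6 gives C(15,3) = 455. Together 1855.
Add back pairs where two caps are both exceeded: 84 + 165 + 220 + 10 + 20 + 56 = 555.
Subtract triples: 0 + 1 + 10 + 0 = 11.
By inclusion–exclusion the count is 1330 − 1855 + 555 − 11 = 19.

19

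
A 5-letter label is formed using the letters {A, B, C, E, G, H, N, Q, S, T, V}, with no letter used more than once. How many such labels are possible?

55440

This is a permutation of 5 out of 11: P(11,5) = 11!/6!.
11 × 10 × 9 × 8 × 7 = 55440.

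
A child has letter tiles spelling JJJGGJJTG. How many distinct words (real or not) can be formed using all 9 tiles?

504

The 9 letters of JJJGGJJTG have repeats: G appearing 3 times and J appearing 5 times.
So there are 9! / (5!·3!) = 504 distinguishable arrangements.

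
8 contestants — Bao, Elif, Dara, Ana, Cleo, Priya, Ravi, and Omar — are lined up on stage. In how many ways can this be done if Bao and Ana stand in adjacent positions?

10080

Place the 6 others and the Bao-Ana pair as 7 objects in a line; the pair has 2 internal arrangements.
So the count is 2·(7)! = 10080.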